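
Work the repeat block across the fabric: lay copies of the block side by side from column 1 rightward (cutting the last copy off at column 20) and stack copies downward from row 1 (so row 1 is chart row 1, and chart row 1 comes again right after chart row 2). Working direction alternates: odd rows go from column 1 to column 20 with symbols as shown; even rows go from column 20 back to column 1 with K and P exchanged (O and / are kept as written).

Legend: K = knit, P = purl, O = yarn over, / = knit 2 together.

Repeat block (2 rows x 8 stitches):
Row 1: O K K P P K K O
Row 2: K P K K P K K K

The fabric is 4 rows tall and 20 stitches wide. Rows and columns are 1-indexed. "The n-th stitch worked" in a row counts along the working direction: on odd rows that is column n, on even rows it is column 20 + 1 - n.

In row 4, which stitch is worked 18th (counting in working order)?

== STITCH ==
P

Derivation:
Row 4 uses chart row ((4-1) mod 2)+1 = 2. Row 4 is even, so WS.
Chart row 2 tiled across columns 1-20: K P K K P K K K K P K K P K K K K P K K
Wrong side: read the tiled row from column 20 down to 1 and exchange K with P (leave O, /).
Row 4 as worked: P P K P P P P K P P K P P P P K P P K P
Stitch 18 in working order -> P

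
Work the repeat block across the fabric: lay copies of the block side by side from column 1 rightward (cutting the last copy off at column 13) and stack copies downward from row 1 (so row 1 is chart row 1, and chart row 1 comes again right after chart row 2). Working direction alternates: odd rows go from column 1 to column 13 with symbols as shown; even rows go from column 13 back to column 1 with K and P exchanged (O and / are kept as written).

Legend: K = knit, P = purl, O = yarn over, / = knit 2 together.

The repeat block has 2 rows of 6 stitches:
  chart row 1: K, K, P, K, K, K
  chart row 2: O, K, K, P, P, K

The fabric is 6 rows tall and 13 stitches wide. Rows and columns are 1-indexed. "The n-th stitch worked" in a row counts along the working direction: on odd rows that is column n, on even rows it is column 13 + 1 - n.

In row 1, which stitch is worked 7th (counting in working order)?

Row 1 uses chart row ((1-1) mod 2)+1 = 1. Row 1 is odd, so RS.
Chart row 1 tiled across columns 1-13: K K P K K K K K P K K K K
RS: work column 1 to column 13, symbols as charted — the tiled row is the row as worked.
Stitch 7 in working order -> K

Result:
K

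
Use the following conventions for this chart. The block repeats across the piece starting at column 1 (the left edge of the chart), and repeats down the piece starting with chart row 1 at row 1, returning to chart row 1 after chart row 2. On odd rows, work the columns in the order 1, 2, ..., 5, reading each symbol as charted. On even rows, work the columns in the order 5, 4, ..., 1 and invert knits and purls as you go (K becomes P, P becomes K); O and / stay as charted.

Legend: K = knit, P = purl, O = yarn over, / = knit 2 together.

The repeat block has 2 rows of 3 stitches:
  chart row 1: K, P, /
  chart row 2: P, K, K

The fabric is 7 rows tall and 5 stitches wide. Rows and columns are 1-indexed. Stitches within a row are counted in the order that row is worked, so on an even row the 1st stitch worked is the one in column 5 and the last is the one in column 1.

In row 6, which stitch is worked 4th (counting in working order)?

Result:
P

Derivation:
For row 6: chart row = ((6-1) mod 2) + 1 = 2; this is a WS (even) row.
Chart row 2 tiled across columns 1-5: P K K P K
Wrong side: read the tiled row from column 5 down to 1 and exchange K with P (leave O, /).
Row 6 as worked: P K P P K
Counting 4 along the worked row gives P.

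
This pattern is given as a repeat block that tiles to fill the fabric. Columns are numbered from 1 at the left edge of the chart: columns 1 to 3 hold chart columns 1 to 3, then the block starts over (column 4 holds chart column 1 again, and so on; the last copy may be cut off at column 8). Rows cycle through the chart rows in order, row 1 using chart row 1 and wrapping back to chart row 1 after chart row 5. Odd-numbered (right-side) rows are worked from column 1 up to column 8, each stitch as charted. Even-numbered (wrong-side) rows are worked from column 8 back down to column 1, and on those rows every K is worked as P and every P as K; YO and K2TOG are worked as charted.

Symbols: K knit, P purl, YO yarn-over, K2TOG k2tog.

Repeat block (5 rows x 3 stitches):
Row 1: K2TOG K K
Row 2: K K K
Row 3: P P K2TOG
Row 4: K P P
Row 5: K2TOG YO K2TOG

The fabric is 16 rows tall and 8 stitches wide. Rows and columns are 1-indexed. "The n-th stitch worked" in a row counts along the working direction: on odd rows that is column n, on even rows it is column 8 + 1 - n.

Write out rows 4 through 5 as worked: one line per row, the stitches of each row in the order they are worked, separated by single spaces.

Rows as worked:
K P K K P K K P
K2TOG YO K2TOG K2TOG YO K2TOG K2TOG YO

Derivation:
Row 4: chart row 4, WS - tiled (columns 1-8): K P P K P P K P; work from column 8 back to 1 with K<->P swapped.
Row 5: chart row 5, RS - tile across columns 1-8 and work as-is.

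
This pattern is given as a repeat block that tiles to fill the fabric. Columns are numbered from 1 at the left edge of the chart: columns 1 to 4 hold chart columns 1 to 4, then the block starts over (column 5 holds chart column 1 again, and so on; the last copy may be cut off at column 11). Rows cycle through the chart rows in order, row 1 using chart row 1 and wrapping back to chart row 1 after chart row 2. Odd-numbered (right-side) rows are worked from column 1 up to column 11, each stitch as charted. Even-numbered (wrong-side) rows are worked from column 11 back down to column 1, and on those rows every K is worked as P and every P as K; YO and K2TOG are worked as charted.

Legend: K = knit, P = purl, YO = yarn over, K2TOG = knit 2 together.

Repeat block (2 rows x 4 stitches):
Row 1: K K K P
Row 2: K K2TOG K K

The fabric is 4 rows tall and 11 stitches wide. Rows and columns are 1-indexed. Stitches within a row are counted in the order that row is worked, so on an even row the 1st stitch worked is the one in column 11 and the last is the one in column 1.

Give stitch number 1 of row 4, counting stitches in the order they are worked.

For row 4: chart row = ((4-1) mod 2) + 1 = 2; this is a WS (even) row.
Chart row 2 tiled across columns 1-11: K K2TOG K K K K2TOG K K K K2TOG K
WS row: flip the tiled sequence (start at column 11) and apply K<->P; YO and K2TOG stay.
Row 4 as worked: P K2TOG P P P K2TOG P P P K2TOG P
The 1st stitch worked is P.

Result:
P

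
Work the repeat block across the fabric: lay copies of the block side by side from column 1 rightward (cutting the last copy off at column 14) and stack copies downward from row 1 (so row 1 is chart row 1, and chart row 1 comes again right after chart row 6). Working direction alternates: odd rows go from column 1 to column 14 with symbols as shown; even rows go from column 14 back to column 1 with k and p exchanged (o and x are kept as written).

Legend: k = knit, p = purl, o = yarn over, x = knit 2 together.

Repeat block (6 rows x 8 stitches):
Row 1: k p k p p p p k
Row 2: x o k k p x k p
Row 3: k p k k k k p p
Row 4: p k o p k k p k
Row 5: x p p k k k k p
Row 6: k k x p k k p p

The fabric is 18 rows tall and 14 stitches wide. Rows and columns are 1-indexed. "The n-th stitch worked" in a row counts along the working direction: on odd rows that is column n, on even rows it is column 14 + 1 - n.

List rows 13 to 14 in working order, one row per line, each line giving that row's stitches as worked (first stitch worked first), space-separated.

Row 13: chart row 1, RS - tile across columns 1-14 and work as-is.
Row 14: chart row 2, WS - tiled (columns 1-14): x o k k p x k p x o k k p x; work from column 14 back to 1 with k<->p swapped.

Rows as worked:
k p k p p p p k k p k p p p
x k p p o x k p x k p p o x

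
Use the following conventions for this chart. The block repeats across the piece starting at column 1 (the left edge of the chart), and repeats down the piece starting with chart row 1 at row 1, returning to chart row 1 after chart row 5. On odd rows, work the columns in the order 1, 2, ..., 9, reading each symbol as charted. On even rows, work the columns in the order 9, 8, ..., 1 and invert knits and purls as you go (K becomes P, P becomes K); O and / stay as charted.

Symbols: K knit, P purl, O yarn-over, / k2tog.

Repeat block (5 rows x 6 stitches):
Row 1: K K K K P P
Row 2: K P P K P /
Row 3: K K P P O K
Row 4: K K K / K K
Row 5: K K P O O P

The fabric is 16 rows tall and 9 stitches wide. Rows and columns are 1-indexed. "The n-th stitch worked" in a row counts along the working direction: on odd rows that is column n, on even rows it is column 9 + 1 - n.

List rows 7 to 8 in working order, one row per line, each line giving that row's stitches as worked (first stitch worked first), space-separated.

Row 7: chart row 2, RS - tile across columns 1-9 and work as-is.
Row 8: chart row 3, WS - tiled (columns 1-9): K K P P O K K K P; work from column 9 back to 1 with K<->P swapped.

== ROWS AS WORKED ==
K P P K P / K P P
K P P P O K K P P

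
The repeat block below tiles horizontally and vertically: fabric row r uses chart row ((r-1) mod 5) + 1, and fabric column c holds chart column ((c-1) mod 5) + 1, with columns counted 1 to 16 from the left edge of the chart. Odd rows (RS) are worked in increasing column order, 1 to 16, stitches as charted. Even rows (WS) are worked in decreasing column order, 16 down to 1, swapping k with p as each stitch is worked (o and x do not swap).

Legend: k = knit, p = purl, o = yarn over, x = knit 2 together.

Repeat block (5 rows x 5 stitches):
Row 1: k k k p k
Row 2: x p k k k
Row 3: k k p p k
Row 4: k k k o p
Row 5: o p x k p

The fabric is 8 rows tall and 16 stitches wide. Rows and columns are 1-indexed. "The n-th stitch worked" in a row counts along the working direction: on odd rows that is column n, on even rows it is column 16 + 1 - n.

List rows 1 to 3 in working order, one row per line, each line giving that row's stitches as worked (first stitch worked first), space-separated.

Rows as worked:
k k k p k k k k p k k k k p k k
x p p p k x p p p k x p p p k x
k k p p k k k p p k k k p p k k

Derivation:
Row 1: chart row 1, RS - tile across columns 1-16 and work as-is.
Row 2: chart row 2, WS - tiled (columns 1-16): x p k k k x p k k k x p k k k x; work from column 16 back to 1 with k<->p swapped.
Row 3: chart row 3, RS - tile across columns 1-16 and work as-is.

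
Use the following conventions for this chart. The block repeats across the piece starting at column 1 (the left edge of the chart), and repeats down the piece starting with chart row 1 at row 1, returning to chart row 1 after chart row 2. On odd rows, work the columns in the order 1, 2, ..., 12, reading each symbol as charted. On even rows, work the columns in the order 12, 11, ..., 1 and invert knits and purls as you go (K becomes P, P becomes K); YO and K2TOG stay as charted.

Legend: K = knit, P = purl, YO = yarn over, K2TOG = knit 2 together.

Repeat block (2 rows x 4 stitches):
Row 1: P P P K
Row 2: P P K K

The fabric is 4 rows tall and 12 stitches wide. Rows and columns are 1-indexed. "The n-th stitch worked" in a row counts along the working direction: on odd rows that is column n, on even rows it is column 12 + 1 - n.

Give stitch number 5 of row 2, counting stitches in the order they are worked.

For row 2: chart row = ((2-1) mod 2) + 1 = 2; this is a WS (even) row.
Chart row 2 tiled across columns 1-12: P P K K P P K K P P K K
WS row: flip the tiled sequence (start at column 12) and apply K<->P; YO and K2TOG stay.
Row 2 as worked: P P K K P P K K P P K K
Stitch 5 in working order -> P

== STITCH ==
P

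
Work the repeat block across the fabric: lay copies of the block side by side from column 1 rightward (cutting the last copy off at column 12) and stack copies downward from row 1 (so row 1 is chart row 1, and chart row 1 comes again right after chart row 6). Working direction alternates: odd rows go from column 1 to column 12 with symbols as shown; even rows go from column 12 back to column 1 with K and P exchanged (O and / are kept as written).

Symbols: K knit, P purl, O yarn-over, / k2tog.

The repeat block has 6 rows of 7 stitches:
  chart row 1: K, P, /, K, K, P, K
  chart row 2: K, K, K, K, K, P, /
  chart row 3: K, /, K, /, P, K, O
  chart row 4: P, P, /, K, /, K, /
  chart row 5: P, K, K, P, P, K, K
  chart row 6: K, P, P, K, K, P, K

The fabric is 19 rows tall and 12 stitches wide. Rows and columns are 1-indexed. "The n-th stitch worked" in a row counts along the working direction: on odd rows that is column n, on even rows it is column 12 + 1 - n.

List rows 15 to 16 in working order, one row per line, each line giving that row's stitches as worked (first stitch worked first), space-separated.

== ROWS AS WORKED ==
K / K / P K O K / K / P
/ P / K K / P / P / K K

Derivation:
Row 15: chart row 3, RS - tile across columns 1-12 and work as-is.
Row 16: chart row 4, WS - tiled (columns 1-12): P P / K / K / P P / K /; work from column 12 back to 1 with K<->P swapped.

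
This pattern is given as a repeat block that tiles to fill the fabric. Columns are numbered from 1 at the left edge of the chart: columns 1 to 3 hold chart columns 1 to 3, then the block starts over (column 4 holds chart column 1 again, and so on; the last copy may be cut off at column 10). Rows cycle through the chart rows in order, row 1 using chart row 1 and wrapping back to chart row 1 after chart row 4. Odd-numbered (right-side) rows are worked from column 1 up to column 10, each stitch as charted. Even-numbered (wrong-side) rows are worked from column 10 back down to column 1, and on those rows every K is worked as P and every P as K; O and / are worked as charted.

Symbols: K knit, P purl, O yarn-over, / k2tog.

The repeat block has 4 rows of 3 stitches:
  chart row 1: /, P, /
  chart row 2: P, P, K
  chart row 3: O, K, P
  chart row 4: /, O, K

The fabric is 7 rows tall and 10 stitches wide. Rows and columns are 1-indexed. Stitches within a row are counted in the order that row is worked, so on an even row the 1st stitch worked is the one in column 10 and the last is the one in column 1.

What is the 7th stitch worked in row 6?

For row 6: chart row = ((6-1) mod 4) + 1 = 2; this is a WS (even) row.
Chart row 2 tiled across columns 1-10: P P K P P K P P K P
WS row: flip the tiled sequence (start at column 10) and apply K<->P; O and / stay.
Row 6 as worked: K P K K P K K P K K
Counting 7 along the worked row gives K.

== STITCH ==
K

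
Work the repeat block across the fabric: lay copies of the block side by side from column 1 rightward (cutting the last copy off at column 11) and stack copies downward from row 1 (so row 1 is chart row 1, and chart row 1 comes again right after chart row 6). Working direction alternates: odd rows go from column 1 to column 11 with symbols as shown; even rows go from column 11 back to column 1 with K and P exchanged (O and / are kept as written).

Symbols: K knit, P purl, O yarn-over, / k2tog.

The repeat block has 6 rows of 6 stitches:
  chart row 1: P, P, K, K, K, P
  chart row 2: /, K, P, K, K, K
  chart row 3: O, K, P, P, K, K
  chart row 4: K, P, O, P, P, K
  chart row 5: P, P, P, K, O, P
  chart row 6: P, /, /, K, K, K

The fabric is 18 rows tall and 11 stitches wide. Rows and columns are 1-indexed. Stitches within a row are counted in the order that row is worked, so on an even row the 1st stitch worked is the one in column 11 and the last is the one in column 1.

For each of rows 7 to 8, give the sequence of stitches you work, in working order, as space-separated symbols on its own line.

Row 7: chart row 1, RS - tile across columns 1-11 and work as-is.
Row 8: chart row 2, WS - tiled (columns 1-11): / K P K K K / K P K K; work from column 11 back to 1 with K<->P swapped.

Rows as worked:
P P K K K P P P K K K
P P K P / P P P K P /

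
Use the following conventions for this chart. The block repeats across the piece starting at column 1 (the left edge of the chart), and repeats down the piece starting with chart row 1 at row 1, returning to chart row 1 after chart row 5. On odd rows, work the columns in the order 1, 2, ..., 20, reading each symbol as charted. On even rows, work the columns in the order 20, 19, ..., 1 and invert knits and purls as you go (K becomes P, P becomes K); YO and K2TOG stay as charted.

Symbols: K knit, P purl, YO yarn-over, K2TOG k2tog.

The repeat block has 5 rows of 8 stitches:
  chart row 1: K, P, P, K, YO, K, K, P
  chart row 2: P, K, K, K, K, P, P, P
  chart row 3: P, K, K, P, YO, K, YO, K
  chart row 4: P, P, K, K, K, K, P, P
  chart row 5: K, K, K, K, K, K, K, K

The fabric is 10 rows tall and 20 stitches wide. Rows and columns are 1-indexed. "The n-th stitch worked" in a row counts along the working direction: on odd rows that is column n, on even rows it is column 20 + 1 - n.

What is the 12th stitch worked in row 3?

Result:
P

Derivation:
For row 3: chart row = ((3-1) mod 5) + 1 = 3; this is a RS (odd) row.
Chart row 3 tiled across columns 1-20: P K K P YO K YO K P K K P YO K YO K P K K P
RS row: no reversal, no swap; stitch n worked = column n.
Stitch 12 in working order -> P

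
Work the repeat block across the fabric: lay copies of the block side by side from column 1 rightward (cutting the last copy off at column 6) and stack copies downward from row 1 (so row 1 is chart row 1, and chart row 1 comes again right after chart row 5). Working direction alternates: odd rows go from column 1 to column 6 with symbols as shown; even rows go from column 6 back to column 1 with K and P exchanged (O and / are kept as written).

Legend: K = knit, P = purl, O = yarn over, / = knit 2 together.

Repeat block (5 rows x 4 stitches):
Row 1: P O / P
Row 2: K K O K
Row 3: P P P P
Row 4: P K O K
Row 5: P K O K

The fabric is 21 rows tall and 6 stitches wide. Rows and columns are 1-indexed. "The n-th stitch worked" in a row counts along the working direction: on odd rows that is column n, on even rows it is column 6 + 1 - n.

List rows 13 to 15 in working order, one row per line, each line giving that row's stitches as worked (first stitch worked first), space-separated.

Row 13: chart row 3, RS - tile across columns 1-6 and work as-is.
Row 14: chart row 4, WS - tiled (columns 1-6): P K O K P K; work from column 6 back to 1 with K<->P swapped.
Row 15: chart row 5, RS - tile across columns 1-6 and work as-is.

== ROWS AS WORKED ==
P P P P P P
P K P O P K
P K O K P K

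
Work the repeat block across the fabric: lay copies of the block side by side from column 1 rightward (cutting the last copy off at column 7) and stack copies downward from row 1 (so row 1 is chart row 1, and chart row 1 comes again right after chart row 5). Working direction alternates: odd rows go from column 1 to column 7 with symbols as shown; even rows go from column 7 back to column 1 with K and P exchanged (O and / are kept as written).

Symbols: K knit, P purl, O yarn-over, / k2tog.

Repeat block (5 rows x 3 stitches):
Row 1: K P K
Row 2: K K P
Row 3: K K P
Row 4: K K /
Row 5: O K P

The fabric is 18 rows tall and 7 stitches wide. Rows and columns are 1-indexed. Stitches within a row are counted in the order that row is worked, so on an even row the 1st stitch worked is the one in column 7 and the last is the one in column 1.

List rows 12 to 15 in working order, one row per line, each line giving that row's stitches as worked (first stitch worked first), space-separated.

Rows as worked:
P K P P K P P
K K P K K P K
P / P P / P P
O K P O K P O

Derivation:
Row 12: chart row 2, WS - tiled (columns 1-7): K K P K K P K; work from column 7 back to 1 with K<->P swapped.
Row 13: chart row 3, RS - tile across columns 1-7 and work as-is.
Row 14: chart row 4, WS - tiled (columns 1-7): K K / K K / K; work from column 7 back to 1 with K<->P swapped.
Row 15: chart row 5, RS - tile across columns 1-7 and work as-is.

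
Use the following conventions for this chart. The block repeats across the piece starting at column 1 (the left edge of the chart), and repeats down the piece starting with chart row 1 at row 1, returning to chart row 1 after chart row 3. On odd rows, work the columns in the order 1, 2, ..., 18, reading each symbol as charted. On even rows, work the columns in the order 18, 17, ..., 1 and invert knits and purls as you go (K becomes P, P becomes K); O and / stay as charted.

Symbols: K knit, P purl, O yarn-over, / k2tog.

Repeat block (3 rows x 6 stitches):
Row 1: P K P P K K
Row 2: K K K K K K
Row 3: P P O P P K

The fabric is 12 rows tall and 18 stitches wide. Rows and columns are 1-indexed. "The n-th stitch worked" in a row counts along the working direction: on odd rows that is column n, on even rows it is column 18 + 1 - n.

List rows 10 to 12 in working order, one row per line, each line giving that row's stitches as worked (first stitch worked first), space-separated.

Row 10: chart row 1, WS - tiled (columns 1-18): P K P P K K P K P P K K P K P P K K; work from column 18 back to 1 with K<->P swapped.
Row 11: chart row 2, RS - tile across columns 1-18 and work as-is.
Row 12: chart row 3, WS - tiled (columns 1-18): P P O P P K P P O P P K P P O P P K; work from column 18 back to 1 with K<->P swapped.

Result:
P P K K P K P P K K P K P P K K P K
K K K K K K K K K K K K K K K K K K
P K K O K K P K K O K K P K K O K K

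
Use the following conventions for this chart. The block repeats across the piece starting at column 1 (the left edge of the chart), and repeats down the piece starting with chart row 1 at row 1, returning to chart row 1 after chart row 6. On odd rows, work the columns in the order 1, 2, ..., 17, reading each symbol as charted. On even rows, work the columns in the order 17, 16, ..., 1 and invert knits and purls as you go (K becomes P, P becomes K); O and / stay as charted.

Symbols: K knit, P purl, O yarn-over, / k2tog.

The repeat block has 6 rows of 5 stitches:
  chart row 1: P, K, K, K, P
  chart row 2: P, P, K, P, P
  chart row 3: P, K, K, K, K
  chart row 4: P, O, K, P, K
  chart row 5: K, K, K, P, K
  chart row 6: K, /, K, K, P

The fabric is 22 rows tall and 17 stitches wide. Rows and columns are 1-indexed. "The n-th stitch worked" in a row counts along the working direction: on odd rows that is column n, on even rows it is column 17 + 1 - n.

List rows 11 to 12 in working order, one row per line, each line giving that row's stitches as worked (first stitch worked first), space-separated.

Rows as worked:
K K K P K K K K P K K K K P K K K
/ P K P P / P K P P / P K P P / P

Derivation:
Row 11: chart row 5, RS - tile across columns 1-17 and work as-is.
Row 12: chart row 6, WS - tiled (columns 1-17): K / K K P K / K K P K / K K P K /; work from column 17 back to 1 with K<->P swapped.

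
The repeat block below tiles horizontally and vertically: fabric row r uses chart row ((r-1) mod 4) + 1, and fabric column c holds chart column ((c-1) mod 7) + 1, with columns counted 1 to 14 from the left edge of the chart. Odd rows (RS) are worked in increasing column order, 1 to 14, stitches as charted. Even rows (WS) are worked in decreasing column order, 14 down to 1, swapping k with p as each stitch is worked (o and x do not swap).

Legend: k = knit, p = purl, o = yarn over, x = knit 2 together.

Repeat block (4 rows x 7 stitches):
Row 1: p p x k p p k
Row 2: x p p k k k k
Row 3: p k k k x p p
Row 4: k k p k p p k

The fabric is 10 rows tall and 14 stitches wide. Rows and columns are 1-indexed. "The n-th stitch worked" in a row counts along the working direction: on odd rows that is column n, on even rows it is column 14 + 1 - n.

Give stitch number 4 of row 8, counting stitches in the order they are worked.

Row 8: (8-1) mod 4 = 3, so use chart row 4. Even row -> WS.
Chart row 4 tiled across columns 1-14: k k p k p p k k k p k p p k
WS row: flip the tiled sequence (start at column 14) and apply k<->p; o and x stay.
Row 8 as worked: p k k p k p p p k k p k p p
Stitch 4 in working order -> p

Result:
p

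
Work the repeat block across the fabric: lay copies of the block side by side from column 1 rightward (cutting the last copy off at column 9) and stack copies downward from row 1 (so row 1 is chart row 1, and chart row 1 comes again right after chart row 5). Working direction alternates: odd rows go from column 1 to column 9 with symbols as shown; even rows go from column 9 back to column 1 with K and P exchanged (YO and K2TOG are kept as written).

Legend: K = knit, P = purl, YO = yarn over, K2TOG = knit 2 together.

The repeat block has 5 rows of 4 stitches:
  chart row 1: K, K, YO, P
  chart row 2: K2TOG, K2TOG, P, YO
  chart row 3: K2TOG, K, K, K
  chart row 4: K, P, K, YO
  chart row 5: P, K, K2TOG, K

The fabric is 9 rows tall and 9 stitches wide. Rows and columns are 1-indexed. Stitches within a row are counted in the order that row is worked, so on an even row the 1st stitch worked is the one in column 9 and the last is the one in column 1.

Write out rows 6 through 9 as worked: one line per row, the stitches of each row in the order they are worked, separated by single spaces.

Row 6: chart row 1, WS - tiled (columns 1-9): K K YO P K K YO P K; work from column 9 back to 1 with K<->P swapped.
Row 7: chart row 2, RS - tile across columns 1-9 and work as-is.
Row 8: chart row 3, WS - tiled (columns 1-9): K2TOG K K K K2TOG K K K K2TOG; work from column 9 back to 1 with K<->P swapped.
Row 9: chart row 4, RS - tile across columns 1-9 and work as-is.

Result:
P K YO P P K YO P P
K2TOG K2TOG P YO K2TOG K2TOG P YO K2TOG
K2TOG P P P K2TOG P P P K2TOG
K P K YO K P K YO K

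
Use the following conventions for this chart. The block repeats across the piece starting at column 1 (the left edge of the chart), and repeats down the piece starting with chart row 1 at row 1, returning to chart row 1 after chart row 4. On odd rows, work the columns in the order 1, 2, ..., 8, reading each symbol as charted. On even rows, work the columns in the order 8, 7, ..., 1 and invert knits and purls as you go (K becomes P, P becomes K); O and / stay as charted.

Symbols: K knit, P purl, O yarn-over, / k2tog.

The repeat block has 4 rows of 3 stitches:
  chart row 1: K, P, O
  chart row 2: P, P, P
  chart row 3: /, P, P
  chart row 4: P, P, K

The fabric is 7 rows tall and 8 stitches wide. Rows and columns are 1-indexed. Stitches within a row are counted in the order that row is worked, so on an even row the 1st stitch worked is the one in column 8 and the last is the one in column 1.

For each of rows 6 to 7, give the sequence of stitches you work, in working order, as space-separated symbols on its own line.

== ROWS AS WORKED ==
K K K K K K K K
/ P P / P P / P

Derivation:
Row 6: chart row 2, WS - tiled (columns 1-8): P P P P P P P P; work from column 8 back to 1 with K<->P swapped.
Row 7: chart row 3, RS - tile across columns 1-8 and work as-is.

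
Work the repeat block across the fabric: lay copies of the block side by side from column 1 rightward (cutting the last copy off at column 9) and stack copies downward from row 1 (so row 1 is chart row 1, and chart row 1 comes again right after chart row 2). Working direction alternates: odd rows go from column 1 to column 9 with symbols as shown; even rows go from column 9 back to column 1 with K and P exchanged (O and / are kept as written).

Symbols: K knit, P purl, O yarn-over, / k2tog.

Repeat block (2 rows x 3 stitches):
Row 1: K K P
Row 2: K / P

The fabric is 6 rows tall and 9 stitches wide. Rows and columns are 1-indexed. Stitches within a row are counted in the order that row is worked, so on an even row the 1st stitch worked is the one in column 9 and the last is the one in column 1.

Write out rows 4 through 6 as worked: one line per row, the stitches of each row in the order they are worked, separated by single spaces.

Row 4: chart row 2, WS - tiled (columns 1-9): K / P K / P K / P; work from column 9 back to 1 with K<->P swapped.
Row 5: chart row 1, RS - tile across columns 1-9 and work as-is.
Row 6: chart row 2, WS - tiled (columns 1-9): K / P K / P K / P; work from column 9 back to 1 with K<->P swapped.

Rows as worked:
K / P K / P K / P
K K P K K P K K P
K / P K / P K / P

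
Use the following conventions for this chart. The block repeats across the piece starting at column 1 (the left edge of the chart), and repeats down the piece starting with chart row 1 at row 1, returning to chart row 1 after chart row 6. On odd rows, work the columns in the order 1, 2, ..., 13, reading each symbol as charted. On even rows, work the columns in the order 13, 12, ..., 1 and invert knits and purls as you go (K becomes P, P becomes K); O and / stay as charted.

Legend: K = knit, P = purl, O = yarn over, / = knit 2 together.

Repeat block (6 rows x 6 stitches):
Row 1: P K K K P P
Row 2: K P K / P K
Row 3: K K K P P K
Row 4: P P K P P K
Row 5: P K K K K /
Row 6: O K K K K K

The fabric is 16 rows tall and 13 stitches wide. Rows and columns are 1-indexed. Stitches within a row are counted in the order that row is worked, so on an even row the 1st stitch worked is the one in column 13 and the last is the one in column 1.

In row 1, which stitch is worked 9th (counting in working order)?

Row 1: (1-1) mod 6 = 0, so use chart row 1. Odd row -> RS.
Chart row 1 tiled across columns 1-13: P K K K P P P K K K P P P
RS row: no reversal, no swap; stitch n worked = column n.
The 9th stitch worked is K.

== STITCH ==
K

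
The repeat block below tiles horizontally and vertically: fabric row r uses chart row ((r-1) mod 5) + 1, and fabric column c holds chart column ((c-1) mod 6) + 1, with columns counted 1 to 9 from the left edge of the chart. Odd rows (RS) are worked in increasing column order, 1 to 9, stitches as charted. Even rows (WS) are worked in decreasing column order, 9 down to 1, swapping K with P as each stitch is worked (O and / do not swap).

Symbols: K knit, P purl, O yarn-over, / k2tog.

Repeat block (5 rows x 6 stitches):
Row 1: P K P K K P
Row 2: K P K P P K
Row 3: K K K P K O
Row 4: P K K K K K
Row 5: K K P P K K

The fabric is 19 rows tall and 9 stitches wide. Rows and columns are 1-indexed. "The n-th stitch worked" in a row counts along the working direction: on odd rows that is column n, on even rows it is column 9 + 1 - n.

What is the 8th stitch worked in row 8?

For row 8: chart row = ((8-1) mod 5) + 1 = 3; this is a WS (even) row.
Chart row 3 tiled across columns 1-9: K K K P K O K K K
WS: work from column 9 back to column 1 (reverse the tiled row), swapping K<->P (O and / unchanged).
Row 8 as worked: P P P O P K P P P
Counting 8 along the worked row gives P.

== STITCH ==
P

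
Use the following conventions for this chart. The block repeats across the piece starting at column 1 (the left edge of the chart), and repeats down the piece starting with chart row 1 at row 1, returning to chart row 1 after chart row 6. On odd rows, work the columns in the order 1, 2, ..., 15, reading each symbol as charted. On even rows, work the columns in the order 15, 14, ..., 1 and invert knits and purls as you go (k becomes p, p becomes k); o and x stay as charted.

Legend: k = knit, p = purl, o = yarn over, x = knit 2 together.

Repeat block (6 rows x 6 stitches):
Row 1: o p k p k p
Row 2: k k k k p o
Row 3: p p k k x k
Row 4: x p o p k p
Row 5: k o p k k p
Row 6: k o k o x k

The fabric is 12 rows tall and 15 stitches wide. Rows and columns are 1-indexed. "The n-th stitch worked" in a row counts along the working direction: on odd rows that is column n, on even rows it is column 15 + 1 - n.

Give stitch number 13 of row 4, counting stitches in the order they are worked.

For row 4: chart row = ((4-1) mod 6) + 1 = 4; this is a WS (even) row.
Chart row 4 tiled across columns 1-15: x p o p k p x p o p k p x p o
WS: work from column 15 back to column 1 (reverse the tiled row), swapping k<->p (o and x unchanged).
Row 4 as worked: o k x k p k o k x k p k o k x
The 13th stitch worked is o.

== STITCH ==
o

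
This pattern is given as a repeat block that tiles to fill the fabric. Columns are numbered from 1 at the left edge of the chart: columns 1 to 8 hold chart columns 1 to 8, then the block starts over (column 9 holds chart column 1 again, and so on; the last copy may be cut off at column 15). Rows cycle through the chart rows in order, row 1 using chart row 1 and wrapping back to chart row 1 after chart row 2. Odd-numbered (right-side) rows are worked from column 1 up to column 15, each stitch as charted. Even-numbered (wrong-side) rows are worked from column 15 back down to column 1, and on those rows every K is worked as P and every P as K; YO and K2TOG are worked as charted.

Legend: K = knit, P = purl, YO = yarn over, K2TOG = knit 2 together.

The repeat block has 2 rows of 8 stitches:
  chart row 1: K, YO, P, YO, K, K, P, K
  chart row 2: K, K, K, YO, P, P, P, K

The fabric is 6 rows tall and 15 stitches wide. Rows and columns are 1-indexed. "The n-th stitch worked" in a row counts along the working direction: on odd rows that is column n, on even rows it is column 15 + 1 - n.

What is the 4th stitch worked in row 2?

Row 2: (2-1) mod 2 = 1, so use chart row 2. Even row -> WS.
Chart row 2 tiled across columns 1-15: K K K YO P P P K K K K YO P P P
Wrong side: read the tiled row from column 15 down to 1 and exchange K with P (leave YO, K2TOG).
Row 2 as worked: K K K YO P P P P K K K YO P P P
The 4th stitch worked is YO.

== STITCH ==
YO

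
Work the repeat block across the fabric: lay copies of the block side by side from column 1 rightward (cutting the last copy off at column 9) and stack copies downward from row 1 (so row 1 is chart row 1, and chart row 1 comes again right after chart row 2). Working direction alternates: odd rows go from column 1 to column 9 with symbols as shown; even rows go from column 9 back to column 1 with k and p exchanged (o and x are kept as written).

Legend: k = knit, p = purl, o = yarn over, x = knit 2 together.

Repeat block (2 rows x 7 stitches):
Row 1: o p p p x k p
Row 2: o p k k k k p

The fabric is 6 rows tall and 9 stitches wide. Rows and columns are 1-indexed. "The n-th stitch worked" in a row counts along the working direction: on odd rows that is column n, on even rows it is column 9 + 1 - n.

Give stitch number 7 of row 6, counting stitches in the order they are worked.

Stitch:
p

Derivation:
Row 6: (6-1) mod 2 = 1, so use chart row 2. Even row -> WS.
Chart row 2 tiled across columns 1-9: o p k k k k p o p
WS: work from column 9 back to column 1 (reverse the tiled row), swapping k<->p (o and x unchanged).
Row 6 as worked: k o k p p p p k o
The 7th stitch worked is p.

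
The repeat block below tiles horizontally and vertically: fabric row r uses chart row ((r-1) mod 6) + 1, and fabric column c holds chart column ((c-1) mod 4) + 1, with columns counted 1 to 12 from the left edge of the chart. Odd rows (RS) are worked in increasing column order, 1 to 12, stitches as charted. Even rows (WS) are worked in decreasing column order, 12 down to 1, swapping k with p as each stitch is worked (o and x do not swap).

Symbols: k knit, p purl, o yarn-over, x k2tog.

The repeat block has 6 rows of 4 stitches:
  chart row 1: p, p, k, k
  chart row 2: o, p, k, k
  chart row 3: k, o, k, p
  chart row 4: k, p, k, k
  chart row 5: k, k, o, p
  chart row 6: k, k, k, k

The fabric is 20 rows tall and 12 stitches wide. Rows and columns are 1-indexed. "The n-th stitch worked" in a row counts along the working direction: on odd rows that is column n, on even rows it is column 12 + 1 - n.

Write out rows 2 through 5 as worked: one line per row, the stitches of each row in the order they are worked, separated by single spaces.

Row 2: chart row 2, WS - tiled (columns 1-12): o p k k o p k k o p k k; work from column 12 back to 1 with k<->p swapped.
Row 3: chart row 3, RS - tile across columns 1-12 and work as-is.
Row 4: chart row 4, WS - tiled (columns 1-12): k p k k k p k k k p k k; work from column 12 back to 1 with k<->p swapped.
Row 5: chart row 5, RS - tile across columns 1-12 and work as-is.

Result:
p p k o p p k o p p k o
k o k p k o k p k o k p
p p k p p p k p p p k p
k k o p k k o p k k o p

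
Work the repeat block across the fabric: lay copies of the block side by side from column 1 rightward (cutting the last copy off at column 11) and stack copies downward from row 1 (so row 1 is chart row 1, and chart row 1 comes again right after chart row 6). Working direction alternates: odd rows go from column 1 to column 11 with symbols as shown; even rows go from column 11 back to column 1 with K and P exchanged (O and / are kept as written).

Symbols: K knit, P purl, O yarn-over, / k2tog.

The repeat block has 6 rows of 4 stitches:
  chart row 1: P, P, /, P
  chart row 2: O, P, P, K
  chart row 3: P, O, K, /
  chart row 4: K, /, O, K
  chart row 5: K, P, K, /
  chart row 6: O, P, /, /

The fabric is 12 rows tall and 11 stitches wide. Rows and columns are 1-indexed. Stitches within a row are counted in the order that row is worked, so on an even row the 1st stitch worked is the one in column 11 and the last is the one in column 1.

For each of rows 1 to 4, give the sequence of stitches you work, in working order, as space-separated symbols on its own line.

Row 1: chart row 1, RS - tile across columns 1-11 and work as-is.
Row 2: chart row 2, WS - tiled (columns 1-11): O P P K O P P K O P P; work from column 11 back to 1 with K<->P swapped.
Row 3: chart row 3, RS - tile across columns 1-11 and work as-is.
Row 4: chart row 4, WS - tiled (columns 1-11): K / O K K / O K K / O; work from column 11 back to 1 with K<->P swapped.

== ROWS AS WORKED ==
P P / P P P / P P P /
K K O P K K O P K K O
P O K / P O K / P O K
O / P P O / P P O / P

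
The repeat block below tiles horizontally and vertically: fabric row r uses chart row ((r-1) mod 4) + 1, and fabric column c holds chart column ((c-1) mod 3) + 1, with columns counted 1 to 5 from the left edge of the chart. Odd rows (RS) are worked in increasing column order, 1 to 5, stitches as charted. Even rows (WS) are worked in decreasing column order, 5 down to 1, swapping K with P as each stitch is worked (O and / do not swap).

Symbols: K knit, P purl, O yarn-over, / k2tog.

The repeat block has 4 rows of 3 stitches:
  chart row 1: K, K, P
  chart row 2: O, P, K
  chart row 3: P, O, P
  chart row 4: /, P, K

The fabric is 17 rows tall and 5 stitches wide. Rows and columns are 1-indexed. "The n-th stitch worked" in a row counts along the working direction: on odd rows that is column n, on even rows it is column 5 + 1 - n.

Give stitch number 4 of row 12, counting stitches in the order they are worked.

Stitch:
K

Derivation:
For row 12: chart row = ((12-1) mod 4) + 1 = 4; this is a WS (even) row.
Chart row 4 tiled across columns 1-5: / P K / P
Wrong side: read the tiled row from column 5 down to 1 and exchange K with P (leave O, /).
Row 12 as worked: K / P K /
Stitch 4 in working order -> K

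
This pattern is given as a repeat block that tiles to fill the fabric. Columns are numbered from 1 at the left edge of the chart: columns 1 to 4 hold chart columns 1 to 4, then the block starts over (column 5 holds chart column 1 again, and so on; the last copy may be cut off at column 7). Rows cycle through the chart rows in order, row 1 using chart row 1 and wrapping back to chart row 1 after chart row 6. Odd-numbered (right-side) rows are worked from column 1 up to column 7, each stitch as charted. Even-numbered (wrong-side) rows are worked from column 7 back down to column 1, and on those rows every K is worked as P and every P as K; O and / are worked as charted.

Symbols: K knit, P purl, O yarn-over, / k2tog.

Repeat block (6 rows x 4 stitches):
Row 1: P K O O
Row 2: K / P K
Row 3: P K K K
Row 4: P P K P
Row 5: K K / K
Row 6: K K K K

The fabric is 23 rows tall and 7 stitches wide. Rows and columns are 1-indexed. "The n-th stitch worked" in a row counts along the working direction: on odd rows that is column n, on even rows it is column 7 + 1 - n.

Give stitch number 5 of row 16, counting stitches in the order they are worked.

For row 16: chart row = ((16-1) mod 6) + 1 = 4; this is a WS (even) row.
Chart row 4 tiled across columns 1-7: P P K P P P K
Wrong side: read the tiled row from column 7 down to 1 and exchange K with P (leave O, /).
Row 16 as worked: P K K K P K K
The 5th stitch worked is P.

== STITCH ==
P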